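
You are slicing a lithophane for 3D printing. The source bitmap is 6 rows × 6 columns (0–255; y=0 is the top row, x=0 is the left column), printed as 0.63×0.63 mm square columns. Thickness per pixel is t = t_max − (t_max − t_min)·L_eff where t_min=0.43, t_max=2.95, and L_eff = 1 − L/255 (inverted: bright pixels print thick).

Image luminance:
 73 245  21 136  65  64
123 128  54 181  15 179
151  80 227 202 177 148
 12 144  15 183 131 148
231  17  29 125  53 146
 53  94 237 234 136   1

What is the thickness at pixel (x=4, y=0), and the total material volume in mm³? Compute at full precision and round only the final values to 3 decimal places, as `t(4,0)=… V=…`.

span = t_max - t_min = 2.95 - 0.43 = 2.520
L(4,0) = 65, L_eff = 1 - 65/255 = 0.745098 (inverted)
t(4,0) = 2.95 - 2.520·0.745098 = 1.072
Σt over all 6·6 pixels = 122313/2125 ≈ 57.5590588
V = pitch²·Σt = 0.63²·122313/2125 = 22.845

t(4,0)=1.072 V=22.845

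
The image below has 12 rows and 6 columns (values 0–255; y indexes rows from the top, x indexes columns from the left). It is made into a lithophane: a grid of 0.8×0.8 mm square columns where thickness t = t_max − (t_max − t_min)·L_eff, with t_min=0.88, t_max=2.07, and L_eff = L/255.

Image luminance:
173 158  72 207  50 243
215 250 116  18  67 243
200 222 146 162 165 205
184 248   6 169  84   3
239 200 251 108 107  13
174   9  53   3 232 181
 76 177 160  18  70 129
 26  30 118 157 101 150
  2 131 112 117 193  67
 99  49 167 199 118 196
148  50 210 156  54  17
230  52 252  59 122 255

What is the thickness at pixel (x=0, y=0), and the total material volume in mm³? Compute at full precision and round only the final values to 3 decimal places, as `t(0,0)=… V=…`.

t(0,0)=1.263 V=67.183

span = t_max - t_min = 2.07 - 0.88 = 1.190
L(0,0) = 173, L_eff = 173/255 = 0.678431
t(0,0) = 2.07 - 1.190·0.678431 = 1.263
Σt over all 12·6 pixels = 157459/1500 ≈ 104.9726667
V = pitch²·Σt = 0.8²·157459/1500 = 67.183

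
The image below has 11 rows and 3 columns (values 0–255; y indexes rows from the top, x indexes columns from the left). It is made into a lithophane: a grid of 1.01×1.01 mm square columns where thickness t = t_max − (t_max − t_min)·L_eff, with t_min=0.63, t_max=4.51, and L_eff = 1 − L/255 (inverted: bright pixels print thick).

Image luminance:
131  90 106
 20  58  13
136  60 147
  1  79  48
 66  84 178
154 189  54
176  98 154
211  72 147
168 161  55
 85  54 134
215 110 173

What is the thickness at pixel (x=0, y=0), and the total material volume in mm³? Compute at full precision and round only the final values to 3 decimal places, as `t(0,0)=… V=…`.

span = t_max - t_min = 4.51 - 0.63 = 3.880
L(0,0) = 131, L_eff = 1 - 131/255 = 0.486275 (inverted)
t(0,0) = 4.51 - 3.880·0.486275 = 2.623
Σt over all 11·3 pixels = 645807/8500 ≈ 75.9772941
V = pitch²·Σt = 1.01²·645807/8500 = 77.504

t(0,0)=2.623 V=77.504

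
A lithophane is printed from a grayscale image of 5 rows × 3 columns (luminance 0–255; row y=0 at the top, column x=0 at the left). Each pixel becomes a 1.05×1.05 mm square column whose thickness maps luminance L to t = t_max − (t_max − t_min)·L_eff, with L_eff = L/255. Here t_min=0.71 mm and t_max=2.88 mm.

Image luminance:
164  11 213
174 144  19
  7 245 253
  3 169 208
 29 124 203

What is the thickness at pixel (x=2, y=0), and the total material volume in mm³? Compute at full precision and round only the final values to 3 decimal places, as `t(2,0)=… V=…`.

span = t_max - t_min = 2.88 - 0.71 = 2.170
L(2,0) = 213, L_eff = 213/255 = 0.835294
t(2,0) = 2.88 - 2.170·0.835294 = 1.067
Σt over all 5·3 pixels = 337489/12750 ≈ 26.4697255
V = pitch²·Σt = 1.05²·337489/12750 = 29.183

t(2,0)=1.067 V=29.183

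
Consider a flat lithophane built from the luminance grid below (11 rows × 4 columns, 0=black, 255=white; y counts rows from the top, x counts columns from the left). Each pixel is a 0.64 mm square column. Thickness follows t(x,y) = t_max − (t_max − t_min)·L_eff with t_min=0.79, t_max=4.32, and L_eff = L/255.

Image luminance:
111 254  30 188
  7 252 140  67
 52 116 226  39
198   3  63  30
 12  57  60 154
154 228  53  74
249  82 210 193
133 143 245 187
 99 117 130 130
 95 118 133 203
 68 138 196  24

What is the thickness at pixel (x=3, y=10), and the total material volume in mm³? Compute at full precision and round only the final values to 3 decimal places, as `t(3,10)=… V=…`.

t(3,10)=3.988 V=46.892

span = t_max - t_min = 4.32 - 0.79 = 3.530
L(3,10) = 24, L_eff = 24/255 = 0.094118
t(3,10) = 4.32 - 3.530·0.094118 = 3.988
Σt over all 11·4 pixels = 2919307/25500 ≈ 114.4826275
V = pitch²·Σt = 0.64²·2919307/25500 = 46.892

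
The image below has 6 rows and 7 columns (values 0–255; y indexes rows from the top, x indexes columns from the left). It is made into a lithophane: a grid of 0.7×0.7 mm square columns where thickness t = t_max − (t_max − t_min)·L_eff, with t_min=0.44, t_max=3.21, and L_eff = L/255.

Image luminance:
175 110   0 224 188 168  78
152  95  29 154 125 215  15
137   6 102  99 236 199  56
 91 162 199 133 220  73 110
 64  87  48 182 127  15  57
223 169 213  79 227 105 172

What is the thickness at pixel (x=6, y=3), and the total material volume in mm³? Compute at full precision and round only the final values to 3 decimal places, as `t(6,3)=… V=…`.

t(6,3)=2.015 V=37.750

span = t_max - t_min = 3.21 - 0.44 = 2.770
L(6,3) = 110, L_eff = 110/255 = 0.431373
t(6,3) = 3.21 - 2.770·0.431373 = 2.015
Σt over all 6·7 pixels = 654849/8500 ≈ 77.0410588
V = pitch²·Σt = 0.7²·654849/8500 = 37.750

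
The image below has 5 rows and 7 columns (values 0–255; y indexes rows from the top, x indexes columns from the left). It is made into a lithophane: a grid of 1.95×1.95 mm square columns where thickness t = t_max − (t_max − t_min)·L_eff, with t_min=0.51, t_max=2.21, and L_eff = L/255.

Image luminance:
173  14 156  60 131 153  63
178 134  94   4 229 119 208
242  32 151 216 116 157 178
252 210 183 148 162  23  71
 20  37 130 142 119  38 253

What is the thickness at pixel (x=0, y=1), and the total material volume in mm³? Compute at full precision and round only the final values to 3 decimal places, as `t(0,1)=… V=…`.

t(0,1)=1.023 V=177.615

span = t_max - t_min = 2.21 - 0.51 = 1.700
L(0,1) = 178, L_eff = 178/255 = 0.698039
t(0,1) = 2.21 - 1.700·0.698039 = 1.023
Σt over all 5·7 pixels = 46.71
V = pitch²·Σt = 1.95²·46.71 = 177.615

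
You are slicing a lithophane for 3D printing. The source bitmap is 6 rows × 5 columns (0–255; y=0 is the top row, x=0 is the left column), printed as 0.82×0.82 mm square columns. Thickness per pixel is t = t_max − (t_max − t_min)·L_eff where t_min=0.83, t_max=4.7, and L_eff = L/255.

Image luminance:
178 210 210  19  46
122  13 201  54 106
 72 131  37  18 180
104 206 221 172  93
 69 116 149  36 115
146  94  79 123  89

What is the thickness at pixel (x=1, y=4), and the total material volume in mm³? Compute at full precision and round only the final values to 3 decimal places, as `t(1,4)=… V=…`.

span = t_max - t_min = 4.7 - 0.83 = 3.870
L(1,4) = 116, L_eff = 116/255 = 0.454902
t(1,4) = 4.7 - 3.870·0.454902 = 2.940
Σt over all 6·5 pixels = 758739/8500 ≈ 89.2634118
V = pitch²·Σt = 0.82²·758739/8500 = 60.021

t(1,4)=2.940 V=60.021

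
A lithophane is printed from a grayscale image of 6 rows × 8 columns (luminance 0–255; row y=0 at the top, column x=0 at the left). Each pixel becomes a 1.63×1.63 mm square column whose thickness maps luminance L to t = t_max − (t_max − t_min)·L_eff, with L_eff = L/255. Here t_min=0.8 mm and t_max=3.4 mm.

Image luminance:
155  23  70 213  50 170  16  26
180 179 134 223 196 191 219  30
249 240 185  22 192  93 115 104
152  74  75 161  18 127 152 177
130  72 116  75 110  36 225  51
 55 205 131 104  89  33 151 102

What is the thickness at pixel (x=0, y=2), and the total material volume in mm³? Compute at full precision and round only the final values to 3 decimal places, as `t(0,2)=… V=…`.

t(0,2)=0.861 V=273.884

span = t_max - t_min = 3.4 - 0.8 = 2.600
L(0,2) = 249, L_eff = 249/255 = 0.976471
t(0,2) = 3.4 - 2.600·0.976471 = 0.861
Σt over all 6·8 pixels = 131432/1275 ≈ 103.0839216
V = pitch²·Σt = 1.63²·131432/1275 = 273.884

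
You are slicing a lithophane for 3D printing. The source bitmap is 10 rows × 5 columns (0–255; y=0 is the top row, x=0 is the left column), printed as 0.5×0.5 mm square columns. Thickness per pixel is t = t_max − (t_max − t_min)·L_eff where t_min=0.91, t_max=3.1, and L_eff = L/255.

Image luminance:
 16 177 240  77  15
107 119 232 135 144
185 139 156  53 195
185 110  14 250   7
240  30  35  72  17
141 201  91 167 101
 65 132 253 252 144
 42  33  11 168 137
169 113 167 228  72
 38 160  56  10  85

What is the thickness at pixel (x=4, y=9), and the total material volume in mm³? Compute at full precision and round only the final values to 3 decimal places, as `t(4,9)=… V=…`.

span = t_max - t_min = 3.1 - 0.91 = 2.190
L(4,9) = 85, L_eff = 85/255 = 0.333333
t(4,9) = 3.1 - 2.190·0.333333 = 2.370
Σt over all 10·5 pixels = 440261/4250 ≈ 103.5908235
V = pitch²·Σt = 0.5²·440261/4250 = 25.898

t(4,9)=2.370 V=25.898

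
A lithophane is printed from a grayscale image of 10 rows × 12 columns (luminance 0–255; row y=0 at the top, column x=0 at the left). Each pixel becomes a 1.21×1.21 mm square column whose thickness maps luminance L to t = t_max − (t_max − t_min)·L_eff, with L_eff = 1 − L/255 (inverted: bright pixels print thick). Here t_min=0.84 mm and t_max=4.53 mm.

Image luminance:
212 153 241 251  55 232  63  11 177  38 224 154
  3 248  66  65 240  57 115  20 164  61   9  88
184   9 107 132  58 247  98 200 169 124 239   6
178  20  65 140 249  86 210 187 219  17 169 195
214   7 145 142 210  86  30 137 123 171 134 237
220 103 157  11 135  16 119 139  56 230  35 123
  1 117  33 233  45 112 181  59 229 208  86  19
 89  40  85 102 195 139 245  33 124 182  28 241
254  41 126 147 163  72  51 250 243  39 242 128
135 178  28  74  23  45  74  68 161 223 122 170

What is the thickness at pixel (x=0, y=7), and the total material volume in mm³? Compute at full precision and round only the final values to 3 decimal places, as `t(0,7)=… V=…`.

t(0,7)=2.128 V=467.877

span = t_max - t_min = 4.53 - 0.84 = 3.690
L(0,7) = 89, L_eff = 1 - 89/255 = 0.650980 (inverted)
t(0,7) = 4.53 - 3.690·0.650980 = 2.128
Σt over all 10·12 pixels = 1358157/4250 ≈ 319.5663529
V = pitch²·Σt = 1.21²·1358157/4250 = 467.877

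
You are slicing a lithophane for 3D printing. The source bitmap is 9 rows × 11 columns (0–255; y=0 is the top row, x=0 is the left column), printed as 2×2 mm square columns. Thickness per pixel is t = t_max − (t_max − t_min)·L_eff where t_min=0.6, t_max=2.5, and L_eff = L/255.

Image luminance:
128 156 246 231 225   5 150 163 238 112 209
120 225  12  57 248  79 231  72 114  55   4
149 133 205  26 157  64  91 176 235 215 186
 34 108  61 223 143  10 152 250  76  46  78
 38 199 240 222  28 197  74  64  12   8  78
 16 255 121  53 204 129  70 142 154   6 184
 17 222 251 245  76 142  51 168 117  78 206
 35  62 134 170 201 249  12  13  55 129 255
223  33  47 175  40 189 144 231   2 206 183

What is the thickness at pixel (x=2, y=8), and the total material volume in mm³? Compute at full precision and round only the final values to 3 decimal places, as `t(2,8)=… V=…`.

span = t_max - t_min = 2.5 - 0.6 = 1.900
L(2,8) = 47, L_eff = 47/255 = 0.184314
t(2,8) = 2.5 - 1.900·0.184314 = 2.150
Σt over all 9·11 pixels = 64803/425 ≈ 152.4776471
V = pitch²·Σt = 2²·64803/425 = 609.911

t(2,8)=2.150 V=609.911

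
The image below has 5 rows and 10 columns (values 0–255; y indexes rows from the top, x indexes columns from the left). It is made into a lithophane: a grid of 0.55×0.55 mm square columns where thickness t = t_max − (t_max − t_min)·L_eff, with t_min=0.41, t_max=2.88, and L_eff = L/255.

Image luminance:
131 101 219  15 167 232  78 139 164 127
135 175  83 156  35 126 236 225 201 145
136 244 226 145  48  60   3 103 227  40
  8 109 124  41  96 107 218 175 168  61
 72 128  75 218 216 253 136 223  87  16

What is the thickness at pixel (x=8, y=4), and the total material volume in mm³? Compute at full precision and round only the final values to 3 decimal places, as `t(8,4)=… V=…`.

t(8,4)=2.037 V=24.066

span = t_max - t_min = 2.88 - 0.41 = 2.470
L(8,4) = 87, L_eff = 87/255 = 0.341176
t(8,4) = 2.88 - 2.470·0.341176 = 2.037
Σt over all 5·10 pixels = 2028709/25500 ≈ 79.5572157
V = pitch²·Σt = 0.55²·2028709/25500 = 24.066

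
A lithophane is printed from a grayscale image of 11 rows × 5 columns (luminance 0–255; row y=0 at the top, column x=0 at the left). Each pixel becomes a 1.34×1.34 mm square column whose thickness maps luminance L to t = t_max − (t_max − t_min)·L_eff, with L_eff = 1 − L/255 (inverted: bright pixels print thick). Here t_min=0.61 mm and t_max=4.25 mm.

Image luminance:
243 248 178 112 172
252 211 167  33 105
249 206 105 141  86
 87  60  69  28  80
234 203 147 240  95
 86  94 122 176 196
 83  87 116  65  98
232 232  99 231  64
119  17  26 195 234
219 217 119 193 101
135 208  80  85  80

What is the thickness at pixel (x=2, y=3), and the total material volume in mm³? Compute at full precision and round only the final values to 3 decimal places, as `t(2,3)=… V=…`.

t(2,3)=1.595 V=259.141

span = t_max - t_min = 4.25 - 0.61 = 3.640
L(2,3) = 69, L_eff = 1 - 69/255 = 0.729412 (inverted)
t(2,3) = 4.25 - 3.640·0.729412 = 1.595
Σt over all 11·5 pixels = 736033/5100 ≈ 144.3201961
V = pitch²·Σt = 1.34²·736033/5100 = 259.141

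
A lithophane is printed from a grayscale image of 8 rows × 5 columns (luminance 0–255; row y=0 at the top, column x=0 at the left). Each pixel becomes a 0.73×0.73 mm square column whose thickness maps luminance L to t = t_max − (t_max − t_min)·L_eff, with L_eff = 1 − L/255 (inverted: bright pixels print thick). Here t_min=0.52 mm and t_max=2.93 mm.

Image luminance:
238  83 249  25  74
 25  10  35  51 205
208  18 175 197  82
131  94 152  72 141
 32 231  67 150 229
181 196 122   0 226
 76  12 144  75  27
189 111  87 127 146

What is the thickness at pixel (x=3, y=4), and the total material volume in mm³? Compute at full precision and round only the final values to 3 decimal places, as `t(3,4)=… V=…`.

span = t_max - t_min = 2.93 - 0.52 = 2.410
L(3,4) = 150, L_eff = 1 - 150/255 = 0.411765 (inverted)
t(3,4) = 2.93 - 2.410·0.411765 = 1.938
Σt over all 8·5 pixels = 1661413/25500 ≈ 65.1534510
V = pitch²·Σt = 0.73²·1661413/25500 = 34.720

t(3,4)=1.938 V=34.720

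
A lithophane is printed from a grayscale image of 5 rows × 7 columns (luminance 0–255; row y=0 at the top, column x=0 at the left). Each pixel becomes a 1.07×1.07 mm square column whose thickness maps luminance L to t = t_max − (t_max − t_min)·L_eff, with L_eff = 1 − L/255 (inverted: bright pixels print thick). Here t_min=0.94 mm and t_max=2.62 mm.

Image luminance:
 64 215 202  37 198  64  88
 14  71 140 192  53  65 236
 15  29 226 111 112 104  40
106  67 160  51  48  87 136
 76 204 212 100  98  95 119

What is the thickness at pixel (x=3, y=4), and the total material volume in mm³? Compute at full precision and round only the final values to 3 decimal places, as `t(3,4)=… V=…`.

span = t_max - t_min = 2.62 - 0.94 = 1.680
L(3,4) = 100, L_eff = 1 - 100/255 = 0.607843 (inverted)
t(3,4) = 2.62 - 1.680·0.607843 = 1.599
Σt over all 5·7 pixels = 49441/850 ≈ 58.1658824
V = pitch²·Σt = 1.07²·49441/850 = 66.594

t(3,4)=1.599 V=66.594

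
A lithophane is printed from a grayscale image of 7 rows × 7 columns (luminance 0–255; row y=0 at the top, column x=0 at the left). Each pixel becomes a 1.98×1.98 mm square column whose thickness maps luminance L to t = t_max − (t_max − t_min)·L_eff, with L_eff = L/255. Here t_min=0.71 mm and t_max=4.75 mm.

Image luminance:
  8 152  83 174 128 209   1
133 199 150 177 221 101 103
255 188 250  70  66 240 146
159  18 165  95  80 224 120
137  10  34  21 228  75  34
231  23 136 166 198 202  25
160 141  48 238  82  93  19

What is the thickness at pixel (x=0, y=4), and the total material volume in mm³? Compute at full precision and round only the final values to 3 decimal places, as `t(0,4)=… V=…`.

span = t_max - t_min = 4.75 - 0.71 = 4.040
L(0,4) = 137, L_eff = 137/255 = 0.537255
t(0,4) = 4.75 - 4.040·0.537255 = 2.579
Σt over all 7·7 pixels = 1141287/8500 ≈ 134.2690588
V = pitch²·Σt = 1.98²·1141287/8500 = 526.388

t(0,4)=2.579 V=526.388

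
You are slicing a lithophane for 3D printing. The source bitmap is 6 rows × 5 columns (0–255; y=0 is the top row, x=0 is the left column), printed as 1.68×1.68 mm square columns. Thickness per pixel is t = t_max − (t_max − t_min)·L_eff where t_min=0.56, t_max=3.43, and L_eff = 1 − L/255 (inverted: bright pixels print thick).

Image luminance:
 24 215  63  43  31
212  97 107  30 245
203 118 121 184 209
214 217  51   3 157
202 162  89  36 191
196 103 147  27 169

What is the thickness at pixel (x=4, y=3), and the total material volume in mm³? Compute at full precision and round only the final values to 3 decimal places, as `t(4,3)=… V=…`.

span = t_max - t_min = 3.43 - 0.56 = 2.870
L(4,3) = 157, L_eff = 1 - 157/255 = 0.384314 (inverted)
t(4,3) = 3.43 - 2.870·0.384314 = 2.327
Σt over all 6·5 pixels = 768971/12750 ≈ 60.3114510
V = pitch²·Σt = 1.68²·768971/12750 = 170.223

t(4,3)=2.327 V=170.223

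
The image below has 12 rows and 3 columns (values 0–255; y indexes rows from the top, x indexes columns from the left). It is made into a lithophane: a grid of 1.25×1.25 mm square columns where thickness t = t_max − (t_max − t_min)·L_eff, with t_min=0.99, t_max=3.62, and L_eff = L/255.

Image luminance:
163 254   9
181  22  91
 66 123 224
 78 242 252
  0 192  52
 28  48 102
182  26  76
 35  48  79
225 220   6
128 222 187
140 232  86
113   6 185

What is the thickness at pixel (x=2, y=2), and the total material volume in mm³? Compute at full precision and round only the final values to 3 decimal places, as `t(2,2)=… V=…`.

t(2,2)=1.310 V=133.959

span = t_max - t_min = 3.62 - 0.99 = 2.630
L(2,2) = 224, L_eff = 224/255 = 0.878431
t(2,2) = 3.62 - 2.630·0.878431 = 1.310
Σt over all 12·3 pixels = 728737/8500 ≈ 85.7337647
V = pitch²·Σt = 1.25²·728737/8500 = 133.959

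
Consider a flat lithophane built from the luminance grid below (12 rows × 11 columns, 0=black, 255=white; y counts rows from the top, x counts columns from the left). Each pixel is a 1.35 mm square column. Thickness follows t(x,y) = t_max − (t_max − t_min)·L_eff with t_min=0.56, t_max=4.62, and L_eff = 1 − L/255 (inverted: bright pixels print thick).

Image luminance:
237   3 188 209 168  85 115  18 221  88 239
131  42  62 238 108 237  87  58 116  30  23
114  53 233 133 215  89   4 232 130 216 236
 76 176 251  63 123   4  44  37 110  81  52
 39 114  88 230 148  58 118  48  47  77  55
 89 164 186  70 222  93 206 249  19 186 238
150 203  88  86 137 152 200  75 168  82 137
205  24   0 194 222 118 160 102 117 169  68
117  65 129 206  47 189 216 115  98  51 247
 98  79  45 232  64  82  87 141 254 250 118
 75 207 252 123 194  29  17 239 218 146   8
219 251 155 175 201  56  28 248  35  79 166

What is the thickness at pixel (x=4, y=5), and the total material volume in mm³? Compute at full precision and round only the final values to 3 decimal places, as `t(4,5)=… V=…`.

t(4,5)=4.095 V=628.793

span = t_max - t_min = 4.62 - 0.56 = 4.060
L(4,5) = 222, L_eff = 1 - 222/255 = 0.129412 (inverted)
t(4,5) = 4.62 - 4.060·0.129412 = 4.095
Σt over all 12·11 pixels = 4398961/12750 ≈ 345.0165490
V = pitch²·Σt = 1.35²·4398961/12750 = 628.793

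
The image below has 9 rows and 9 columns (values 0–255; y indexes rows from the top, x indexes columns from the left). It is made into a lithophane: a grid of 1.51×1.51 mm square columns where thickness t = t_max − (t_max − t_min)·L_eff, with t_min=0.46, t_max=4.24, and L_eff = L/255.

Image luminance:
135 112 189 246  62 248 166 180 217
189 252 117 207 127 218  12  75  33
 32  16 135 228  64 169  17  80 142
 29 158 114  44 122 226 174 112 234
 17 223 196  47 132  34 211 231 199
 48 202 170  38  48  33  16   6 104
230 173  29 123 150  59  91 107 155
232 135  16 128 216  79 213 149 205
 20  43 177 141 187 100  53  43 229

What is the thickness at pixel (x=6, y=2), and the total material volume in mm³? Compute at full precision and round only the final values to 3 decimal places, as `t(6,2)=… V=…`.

t(6,2)=3.988 V=434.304

span = t_max - t_min = 4.24 - 0.46 = 3.780
L(6,2) = 17, L_eff = 17/255 = 0.066667
t(6,2) = 4.24 - 3.780·0.066667 = 3.988
Σt over all 9·9 pixels = 190.476
V = pitch²·Σt = 1.51²·190.476 = 434.304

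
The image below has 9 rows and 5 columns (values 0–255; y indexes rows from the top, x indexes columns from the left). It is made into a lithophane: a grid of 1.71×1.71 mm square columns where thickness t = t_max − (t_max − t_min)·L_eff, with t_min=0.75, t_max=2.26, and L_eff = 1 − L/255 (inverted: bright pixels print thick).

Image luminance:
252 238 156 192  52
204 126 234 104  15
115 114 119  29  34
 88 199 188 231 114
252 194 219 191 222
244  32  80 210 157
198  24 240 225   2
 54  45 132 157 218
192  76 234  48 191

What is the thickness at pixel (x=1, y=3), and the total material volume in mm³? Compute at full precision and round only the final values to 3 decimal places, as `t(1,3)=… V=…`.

span = t_max - t_min = 2.26 - 0.75 = 1.510
L(1,3) = 199, L_eff = 1 - 199/255 = 0.219608 (inverted)
t(1,3) = 2.26 - 1.510·0.219608 = 1.928
Σt over all 9·5 pixels = 465854/6375 ≈ 73.0751373
V = pitch²·Σt = 1.71²·465854/6375 = 213.679

t(1,3)=1.928 V=213.679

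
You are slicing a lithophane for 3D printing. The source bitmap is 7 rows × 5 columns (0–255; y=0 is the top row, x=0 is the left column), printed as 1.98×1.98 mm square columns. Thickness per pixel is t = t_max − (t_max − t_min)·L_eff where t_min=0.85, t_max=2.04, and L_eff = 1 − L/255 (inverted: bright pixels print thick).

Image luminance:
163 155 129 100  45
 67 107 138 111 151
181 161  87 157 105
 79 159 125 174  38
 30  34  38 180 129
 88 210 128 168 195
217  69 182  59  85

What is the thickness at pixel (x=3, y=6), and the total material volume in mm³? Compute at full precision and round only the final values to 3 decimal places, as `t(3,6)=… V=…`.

t(3,6)=1.125 V=194.277

span = t_max - t_min = 2.04 - 0.85 = 1.190
L(3,6) = 59, L_eff = 1 - 59/255 = 0.768627 (inverted)
t(3,6) = 2.04 - 1.190·0.768627 = 1.125
Σt over all 7·5 pixels = 74333/1500 ≈ 49.5553333
V = pitch²·Σt = 1.98²·74333/1500 = 194.277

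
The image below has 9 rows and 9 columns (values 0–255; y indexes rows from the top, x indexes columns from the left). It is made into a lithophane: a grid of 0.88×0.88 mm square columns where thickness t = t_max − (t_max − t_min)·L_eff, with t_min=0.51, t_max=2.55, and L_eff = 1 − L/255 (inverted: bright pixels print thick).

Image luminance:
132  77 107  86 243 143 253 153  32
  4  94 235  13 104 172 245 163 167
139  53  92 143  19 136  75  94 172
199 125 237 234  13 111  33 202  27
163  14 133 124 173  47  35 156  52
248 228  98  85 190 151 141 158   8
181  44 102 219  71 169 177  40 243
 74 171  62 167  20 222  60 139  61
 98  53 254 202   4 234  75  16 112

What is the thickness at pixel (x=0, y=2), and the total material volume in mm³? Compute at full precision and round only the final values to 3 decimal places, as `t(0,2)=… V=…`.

span = t_max - t_min = 2.55 - 0.51 = 2.040
L(0,2) = 139, L_eff = 1 - 139/255 = 0.454902 (inverted)
t(0,2) = 2.55 - 2.040·0.454902 = 1.622
Σt over all 9·9 pixels = 121.318
V = pitch²·Σt = 0.88²·121.318 = 93.949

t(0,2)=1.622 V=93.949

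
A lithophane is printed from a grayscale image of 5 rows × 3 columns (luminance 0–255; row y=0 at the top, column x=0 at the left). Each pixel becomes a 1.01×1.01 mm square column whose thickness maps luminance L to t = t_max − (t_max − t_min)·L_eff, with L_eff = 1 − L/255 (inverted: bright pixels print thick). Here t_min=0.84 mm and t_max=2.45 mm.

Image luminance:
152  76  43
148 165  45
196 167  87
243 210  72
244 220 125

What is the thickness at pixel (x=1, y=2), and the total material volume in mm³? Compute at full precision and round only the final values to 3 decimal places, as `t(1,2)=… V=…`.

span = t_max - t_min = 2.45 - 0.84 = 1.610
L(1,2) = 167, L_eff = 1 - 167/255 = 0.345098 (inverted)
t(1,2) = 2.45 - 1.610·0.345098 = 1.894
Σt over all 5·3 pixels = 26.446
V = pitch²·Σt = 1.01²·26.446 = 26.978

t(1,2)=1.894 V=26.978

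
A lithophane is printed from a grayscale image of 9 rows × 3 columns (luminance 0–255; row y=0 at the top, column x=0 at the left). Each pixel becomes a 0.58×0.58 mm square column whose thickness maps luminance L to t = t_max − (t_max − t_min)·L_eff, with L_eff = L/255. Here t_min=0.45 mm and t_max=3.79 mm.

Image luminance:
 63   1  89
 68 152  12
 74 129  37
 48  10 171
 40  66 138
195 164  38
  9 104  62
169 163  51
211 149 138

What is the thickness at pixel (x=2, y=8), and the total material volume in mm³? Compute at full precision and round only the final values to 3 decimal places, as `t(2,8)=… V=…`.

span = t_max - t_min = 3.79 - 0.45 = 3.340
L(2,8) = 138, L_eff = 138/255 = 0.541176
t(2,8) = 3.79 - 3.340·0.541176 = 1.982
Σt over all 9·3 pixels = 1757381/25500 ≈ 68.9169020
V = pitch²·Σt = 0.58²·1757381/25500 = 23.184

t(2,8)=1.982 V=23.184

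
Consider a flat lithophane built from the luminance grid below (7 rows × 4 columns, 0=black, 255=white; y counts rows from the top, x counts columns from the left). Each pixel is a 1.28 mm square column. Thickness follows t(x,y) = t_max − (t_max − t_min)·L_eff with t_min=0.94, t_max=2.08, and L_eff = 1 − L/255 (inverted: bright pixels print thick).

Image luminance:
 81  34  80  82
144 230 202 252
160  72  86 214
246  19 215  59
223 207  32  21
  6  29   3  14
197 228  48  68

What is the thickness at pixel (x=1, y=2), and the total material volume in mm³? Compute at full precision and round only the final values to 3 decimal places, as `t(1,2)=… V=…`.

span = t_max - t_min = 2.08 - 0.94 = 1.140
L(1,2) = 72, L_eff = 1 - 72/255 = 0.717647 (inverted)
t(1,2) = 2.08 - 1.140·0.717647 = 1.262
Σt over all 7·4 pixels = 86824/2125 ≈ 40.8583529
V = pitch²·Σt = 1.28²·86824/2125 = 66.942

t(1,2)=1.262 V=66.942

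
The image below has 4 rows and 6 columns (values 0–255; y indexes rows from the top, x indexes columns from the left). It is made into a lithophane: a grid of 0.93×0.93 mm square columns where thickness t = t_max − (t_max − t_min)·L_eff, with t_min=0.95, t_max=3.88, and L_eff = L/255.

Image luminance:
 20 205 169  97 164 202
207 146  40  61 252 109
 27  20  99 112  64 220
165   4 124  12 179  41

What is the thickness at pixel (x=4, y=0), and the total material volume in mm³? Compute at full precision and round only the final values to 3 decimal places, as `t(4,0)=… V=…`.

span = t_max - t_min = 3.88 - 0.95 = 2.930
L(4,0) = 164, L_eff = 164/255 = 0.643137
t(4,0) = 3.88 - 2.930·0.643137 = 1.996
Σt over all 4·6 pixels = 524011/8500 ≈ 61.6483529
V = pitch²·Σt = 0.93²·524011/8500 = 53.320

t(4,0)=1.996 V=53.320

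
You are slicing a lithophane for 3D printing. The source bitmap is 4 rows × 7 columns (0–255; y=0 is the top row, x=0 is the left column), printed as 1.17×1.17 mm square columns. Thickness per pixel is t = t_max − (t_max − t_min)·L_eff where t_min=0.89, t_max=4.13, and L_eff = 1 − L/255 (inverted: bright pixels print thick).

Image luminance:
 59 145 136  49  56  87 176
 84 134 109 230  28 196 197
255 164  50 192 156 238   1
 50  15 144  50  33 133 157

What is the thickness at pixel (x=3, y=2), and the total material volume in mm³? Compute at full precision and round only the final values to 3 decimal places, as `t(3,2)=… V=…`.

span = t_max - t_min = 4.13 - 0.89 = 3.240
L(3,2) = 192, L_eff = 1 - 192/255 = 0.247059 (inverted)
t(3,2) = 4.13 - 3.240·0.247059 = 3.330
Σt over all 4·7 pixels = 142703/2125 ≈ 67.1543529
V = pitch²·Σt = 1.17²·142703/2125 = 91.928

t(3,2)=3.330 V=91.928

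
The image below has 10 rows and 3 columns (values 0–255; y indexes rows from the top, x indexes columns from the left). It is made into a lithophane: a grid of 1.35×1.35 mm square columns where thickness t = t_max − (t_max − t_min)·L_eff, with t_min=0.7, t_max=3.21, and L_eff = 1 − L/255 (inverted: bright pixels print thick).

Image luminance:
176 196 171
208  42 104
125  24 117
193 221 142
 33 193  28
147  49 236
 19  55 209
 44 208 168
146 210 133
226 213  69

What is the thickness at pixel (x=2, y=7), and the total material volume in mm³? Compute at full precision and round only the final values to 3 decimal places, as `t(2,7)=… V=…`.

span = t_max - t_min = 3.21 - 0.7 = 2.510
L(2,7) = 168, L_eff = 1 - 168/255 = 0.341176 (inverted)
t(2,7) = 3.21 - 2.510·0.341176 = 2.354
Σt over all 10·3 pixels = 313171/5100 ≈ 61.4060784
V = pitch²·Σt = 1.35²·313171/5100 = 111.913

t(2,7)=2.354 V=111.913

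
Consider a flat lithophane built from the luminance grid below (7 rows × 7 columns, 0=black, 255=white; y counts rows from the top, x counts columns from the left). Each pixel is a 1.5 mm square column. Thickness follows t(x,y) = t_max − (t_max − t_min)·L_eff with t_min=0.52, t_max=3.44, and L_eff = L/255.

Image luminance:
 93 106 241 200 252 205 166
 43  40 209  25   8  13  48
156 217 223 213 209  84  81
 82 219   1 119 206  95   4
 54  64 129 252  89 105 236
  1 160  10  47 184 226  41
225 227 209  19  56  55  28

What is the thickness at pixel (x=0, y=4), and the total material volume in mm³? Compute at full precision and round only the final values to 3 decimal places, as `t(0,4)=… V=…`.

span = t_max - t_min = 3.44 - 0.52 = 2.920
L(0,4) = 54, L_eff = 54/255 = 0.211765
t(0,4) = 3.44 - 2.920·0.211765 = 2.822
Σt over all 7·7 pixels = 127679/1275 ≈ 100.1403922
V = pitch²·Σt = 1.5²·127679/1275 = 225.316

t(0,4)=2.822 V=225.316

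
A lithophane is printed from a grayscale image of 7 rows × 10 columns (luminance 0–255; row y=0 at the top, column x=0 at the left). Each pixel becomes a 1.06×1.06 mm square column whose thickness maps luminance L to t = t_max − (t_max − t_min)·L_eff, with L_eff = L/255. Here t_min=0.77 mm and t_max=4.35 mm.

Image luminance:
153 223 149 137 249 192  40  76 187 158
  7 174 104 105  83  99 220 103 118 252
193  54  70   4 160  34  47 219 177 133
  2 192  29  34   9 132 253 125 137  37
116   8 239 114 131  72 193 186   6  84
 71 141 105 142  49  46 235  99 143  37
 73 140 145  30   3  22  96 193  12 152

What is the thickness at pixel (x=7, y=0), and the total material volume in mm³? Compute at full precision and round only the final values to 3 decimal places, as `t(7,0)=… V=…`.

t(7,0)=3.283 V=216.682

span = t_max - t_min = 4.35 - 0.77 = 3.580
L(7,0) = 76, L_eff = 76/255 = 0.298039
t(7,0) = 4.35 - 3.580·0.298039 = 3.283
Σt over all 7·10 pixels = 409798/2125 ≈ 192.8461176
V = pitch²·Σt = 1.06²·409798/2125 = 216.682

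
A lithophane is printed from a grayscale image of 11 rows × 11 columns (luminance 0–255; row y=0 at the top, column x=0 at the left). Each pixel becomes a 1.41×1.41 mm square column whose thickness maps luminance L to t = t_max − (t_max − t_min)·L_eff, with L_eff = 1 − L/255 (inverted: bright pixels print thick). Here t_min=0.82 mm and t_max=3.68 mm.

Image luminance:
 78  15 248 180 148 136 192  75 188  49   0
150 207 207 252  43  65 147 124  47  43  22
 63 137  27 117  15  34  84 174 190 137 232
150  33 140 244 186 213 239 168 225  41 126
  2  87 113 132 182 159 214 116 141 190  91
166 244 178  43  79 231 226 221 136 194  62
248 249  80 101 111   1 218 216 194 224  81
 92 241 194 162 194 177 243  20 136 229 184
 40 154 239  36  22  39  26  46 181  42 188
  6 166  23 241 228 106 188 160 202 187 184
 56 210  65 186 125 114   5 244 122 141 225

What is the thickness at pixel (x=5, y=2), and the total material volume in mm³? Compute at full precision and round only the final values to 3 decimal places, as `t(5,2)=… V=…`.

t(5,2)=1.201 V=567.182

span = t_max - t_min = 3.68 - 0.82 = 2.860
L(5,2) = 34, L_eff = 1 - 34/255 = 0.866667 (inverted)
t(5,2) = 3.68 - 2.860·0.866667 = 1.201
Σt over all 11·11 pixels = 48499/170 ≈ 285.2882353
V = pitch²·Σt = 1.41²·48499/170 = 567.182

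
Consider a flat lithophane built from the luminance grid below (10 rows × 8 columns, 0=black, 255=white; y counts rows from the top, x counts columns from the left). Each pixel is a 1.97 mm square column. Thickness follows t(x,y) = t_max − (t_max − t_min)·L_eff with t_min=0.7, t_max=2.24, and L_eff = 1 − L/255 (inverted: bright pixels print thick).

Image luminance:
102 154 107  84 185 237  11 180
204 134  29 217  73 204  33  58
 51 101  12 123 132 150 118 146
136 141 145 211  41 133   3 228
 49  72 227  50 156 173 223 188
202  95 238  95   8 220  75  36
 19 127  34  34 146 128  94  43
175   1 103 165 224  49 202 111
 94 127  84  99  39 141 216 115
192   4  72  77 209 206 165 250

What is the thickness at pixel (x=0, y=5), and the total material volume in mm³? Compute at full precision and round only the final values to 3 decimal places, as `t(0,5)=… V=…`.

span = t_max - t_min = 2.24 - 0.7 = 1.540
L(0,5) = 202, L_eff = 1 - 202/255 = 0.207843 (inverted)
t(0,5) = 2.24 - 1.540·0.207843 = 1.920
Σt over all 10·8 pixels = 97573/850 ≈ 114.7917647
V = pitch²·Σt = 1.97²·97573/850 = 445.495

t(0,5)=1.920 V=445.495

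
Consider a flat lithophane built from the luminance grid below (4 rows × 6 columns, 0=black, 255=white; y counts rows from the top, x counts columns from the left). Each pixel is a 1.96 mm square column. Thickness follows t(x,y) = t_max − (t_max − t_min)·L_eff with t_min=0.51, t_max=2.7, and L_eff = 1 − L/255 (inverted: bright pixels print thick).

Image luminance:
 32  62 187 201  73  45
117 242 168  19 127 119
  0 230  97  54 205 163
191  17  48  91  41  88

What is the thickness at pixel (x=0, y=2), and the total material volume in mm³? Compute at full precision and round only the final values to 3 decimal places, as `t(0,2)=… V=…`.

span = t_max - t_min = 2.7 - 0.51 = 2.190
L(0,2) = 0, L_eff = 1 - 0/255 = 1.000000 (inverted)
t(0,2) = 2.7 - 2.190·1.000000 = 0.510
Σt over all 4·6 pixels = 295081/8500 ≈ 34.7154118
V = pitch²·Σt = 1.96²·295081/8500 = 133.363

t(0,2)=0.510 V=133.363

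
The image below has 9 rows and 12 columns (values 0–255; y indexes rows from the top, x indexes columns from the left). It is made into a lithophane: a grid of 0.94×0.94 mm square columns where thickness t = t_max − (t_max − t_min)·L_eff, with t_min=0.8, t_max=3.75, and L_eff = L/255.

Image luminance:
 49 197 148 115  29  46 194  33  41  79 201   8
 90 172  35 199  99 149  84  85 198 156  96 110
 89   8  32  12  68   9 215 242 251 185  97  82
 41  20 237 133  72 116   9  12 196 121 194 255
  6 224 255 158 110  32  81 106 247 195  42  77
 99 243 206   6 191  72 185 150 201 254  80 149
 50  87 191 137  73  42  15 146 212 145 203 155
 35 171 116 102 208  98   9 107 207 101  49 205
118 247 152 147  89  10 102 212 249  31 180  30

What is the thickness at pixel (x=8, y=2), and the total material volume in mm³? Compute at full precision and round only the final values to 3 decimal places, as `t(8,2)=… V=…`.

span = t_max - t_min = 3.75 - 0.8 = 2.950
L(8,2) = 251, L_eff = 251/255 = 0.984314
t(8,2) = 3.75 - 2.950·0.984314 = 0.846
Σt over all 9·12 pixels = 1292069/5100 ≈ 253.3468627
V = pitch²·Σt = 0.94²·1292069/5100 = 223.857

t(8,2)=0.846 V=223.857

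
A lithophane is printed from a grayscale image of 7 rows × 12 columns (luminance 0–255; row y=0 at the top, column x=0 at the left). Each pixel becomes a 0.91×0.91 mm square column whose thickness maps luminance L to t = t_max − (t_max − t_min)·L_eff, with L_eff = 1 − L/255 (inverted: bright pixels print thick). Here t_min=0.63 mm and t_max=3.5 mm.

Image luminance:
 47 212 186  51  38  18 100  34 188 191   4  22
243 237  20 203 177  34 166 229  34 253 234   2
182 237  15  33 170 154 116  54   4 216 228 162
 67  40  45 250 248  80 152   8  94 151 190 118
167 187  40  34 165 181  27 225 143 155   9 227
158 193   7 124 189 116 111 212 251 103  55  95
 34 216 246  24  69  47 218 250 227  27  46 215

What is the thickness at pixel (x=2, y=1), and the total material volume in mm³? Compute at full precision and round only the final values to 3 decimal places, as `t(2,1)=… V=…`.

span = t_max - t_min = 3.5 - 0.63 = 2.870
L(2,1) = 20, L_eff = 1 - 20/255 = 0.921569 (inverted)
t(2,1) = 3.5 - 2.870·0.921569 = 0.855
Σt over all 7·12 pixels = 442897/2550 ≈ 173.6850980
V = pitch²·Σt = 0.91²·442897/2550 = 143.829

t(2,1)=0.855 V=143.829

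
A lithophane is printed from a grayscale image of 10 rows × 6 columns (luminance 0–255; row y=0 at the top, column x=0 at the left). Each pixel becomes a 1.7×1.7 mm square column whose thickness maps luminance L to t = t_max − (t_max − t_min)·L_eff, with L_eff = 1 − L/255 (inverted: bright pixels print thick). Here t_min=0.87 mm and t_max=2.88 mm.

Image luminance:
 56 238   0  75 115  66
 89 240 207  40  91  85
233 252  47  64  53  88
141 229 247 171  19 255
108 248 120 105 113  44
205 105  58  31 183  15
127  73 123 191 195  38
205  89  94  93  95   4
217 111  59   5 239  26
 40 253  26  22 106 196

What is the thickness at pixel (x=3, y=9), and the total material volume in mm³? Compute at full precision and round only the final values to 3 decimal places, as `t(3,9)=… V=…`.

t(3,9)=1.043 V=311.753

span = t_max - t_min = 2.88 - 0.87 = 2.010
L(3,9) = 22, L_eff = 1 - 22/255 = 0.913725 (inverted)
t(3,9) = 2.88 - 2.010·0.913725 = 1.043
Σt over all 10·6 pixels = 916921/8500 ≈ 107.8730588
V = pitch²·Σt = 1.7²·916921/8500 = 311.753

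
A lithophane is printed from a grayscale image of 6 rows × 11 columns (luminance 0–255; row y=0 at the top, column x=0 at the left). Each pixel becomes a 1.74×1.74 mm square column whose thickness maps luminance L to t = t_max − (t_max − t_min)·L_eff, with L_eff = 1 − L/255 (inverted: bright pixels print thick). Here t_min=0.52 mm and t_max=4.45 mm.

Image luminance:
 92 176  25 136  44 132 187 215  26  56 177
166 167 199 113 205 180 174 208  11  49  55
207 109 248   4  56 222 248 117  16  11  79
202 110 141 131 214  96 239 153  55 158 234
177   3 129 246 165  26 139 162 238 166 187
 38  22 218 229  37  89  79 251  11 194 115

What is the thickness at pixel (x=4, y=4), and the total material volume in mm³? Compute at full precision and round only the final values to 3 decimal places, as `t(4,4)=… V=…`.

t(4,4)=3.063 V=512.841

span = t_max - t_min = 4.45 - 0.52 = 3.930
L(4,4) = 165, L_eff = 1 - 165/255 = 0.352941 (inverted)
t(4,4) = 4.45 - 3.930·0.352941 = 3.063
Σt over all 6·11 pixels = 359951/2125 ≈ 169.3887059
V = pitch²·Σt = 1.74²·359951/2125 = 512.841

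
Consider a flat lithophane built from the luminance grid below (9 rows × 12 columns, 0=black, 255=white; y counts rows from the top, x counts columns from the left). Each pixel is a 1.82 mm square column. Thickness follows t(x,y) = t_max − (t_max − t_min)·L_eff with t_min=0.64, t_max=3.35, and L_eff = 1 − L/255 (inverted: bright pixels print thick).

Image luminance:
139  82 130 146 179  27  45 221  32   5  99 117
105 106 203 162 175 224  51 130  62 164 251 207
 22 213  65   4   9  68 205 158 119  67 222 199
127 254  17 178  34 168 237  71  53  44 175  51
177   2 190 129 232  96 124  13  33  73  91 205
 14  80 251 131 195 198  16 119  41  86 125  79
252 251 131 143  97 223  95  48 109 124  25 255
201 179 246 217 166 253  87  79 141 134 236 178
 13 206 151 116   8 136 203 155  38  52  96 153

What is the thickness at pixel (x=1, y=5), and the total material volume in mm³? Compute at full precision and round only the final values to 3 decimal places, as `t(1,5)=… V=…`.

t(1,5)=1.490 V=711.894

span = t_max - t_min = 3.35 - 0.64 = 2.710
L(1,5) = 80, L_eff = 1 - 80/255 = 0.686275 (inverted)
t(1,5) = 3.35 - 2.710·0.686275 = 1.490
Σt over all 9·12 pixels = 214.918
V = pitch²·Σt = 1.82²·214.918 = 711.894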